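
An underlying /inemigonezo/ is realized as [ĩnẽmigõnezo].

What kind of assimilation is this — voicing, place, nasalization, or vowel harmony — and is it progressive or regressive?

/i/→[ĩ] /e/→[ẽ] /o/→[õ].
Each target copies a feature from the following segment, so the direction is regressive.

nasalization, regressive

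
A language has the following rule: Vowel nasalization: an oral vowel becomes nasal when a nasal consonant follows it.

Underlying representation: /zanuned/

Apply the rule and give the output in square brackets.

[zãnũned]

/a/ before nasal /n/ → [ã]
/u/ before nasal /n/ → [ũ]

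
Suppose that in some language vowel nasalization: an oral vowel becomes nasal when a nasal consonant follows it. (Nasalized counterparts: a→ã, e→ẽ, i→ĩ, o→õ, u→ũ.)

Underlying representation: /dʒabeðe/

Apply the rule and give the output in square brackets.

[dʒabeðe]

no segment meets the rule's conditions; no change.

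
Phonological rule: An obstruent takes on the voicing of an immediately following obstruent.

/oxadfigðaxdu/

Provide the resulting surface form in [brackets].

/d/ before /f/ (voiceless) → [t]
/x/ before /d/ (voiced) → [ɣ]

[oxatfigðaɣdu]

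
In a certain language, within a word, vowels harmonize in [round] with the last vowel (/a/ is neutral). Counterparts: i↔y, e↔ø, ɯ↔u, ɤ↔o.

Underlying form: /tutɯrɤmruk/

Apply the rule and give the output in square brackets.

/ɯ/ harmonizes with /u/ ([+round]) → [u]
/ɤ/ harmonizes with /u/ ([+round]) → [o]

[tuturomruk]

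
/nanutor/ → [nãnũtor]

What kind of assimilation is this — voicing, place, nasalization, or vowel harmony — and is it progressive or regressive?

/a/→[ã] /u/→[ũ].
Each target copies a feature from the preceding segment, so the direction is progressive.

nasalization, progressive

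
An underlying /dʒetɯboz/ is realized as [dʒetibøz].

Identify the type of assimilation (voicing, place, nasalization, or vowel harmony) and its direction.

/ɯ/→[i] /o/→[ø].
Vowels agree with the first vowel, so the harmony is progressive.

vowel harmony, progressive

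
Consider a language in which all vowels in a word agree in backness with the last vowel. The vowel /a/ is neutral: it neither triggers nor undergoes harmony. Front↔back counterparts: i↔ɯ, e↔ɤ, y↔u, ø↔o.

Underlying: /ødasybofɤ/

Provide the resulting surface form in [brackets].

[odasubofɤ]

/ø/ harmonizes with /ɤ/ ([+back]) → [o]
/y/ harmonizes with /ɤ/ ([+back]) → [u]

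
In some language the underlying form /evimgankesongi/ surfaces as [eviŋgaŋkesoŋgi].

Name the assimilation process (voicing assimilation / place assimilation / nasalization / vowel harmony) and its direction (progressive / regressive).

place assimilation, regressive

/m/→[ŋ] /n/→[ŋ] /n/→[ŋ].
Each target copies a feature from the following segment, so the direction is regressive.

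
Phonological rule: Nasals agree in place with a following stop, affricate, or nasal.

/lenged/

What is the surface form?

[leŋged]

/n/ before /g/ (velar) → [ŋ]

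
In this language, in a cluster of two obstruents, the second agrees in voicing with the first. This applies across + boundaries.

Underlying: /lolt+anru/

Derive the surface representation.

no segment meets the rule's conditions; no change.

[lolt+anru]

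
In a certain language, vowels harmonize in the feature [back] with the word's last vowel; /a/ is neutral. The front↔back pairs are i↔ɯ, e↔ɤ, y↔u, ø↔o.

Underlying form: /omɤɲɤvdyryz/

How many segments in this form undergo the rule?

/o/ harmonizes with /y/ ([-back]) → [ø]
/ɤ/ harmonizes with /y/ ([-back]) → [e]
/ɤ/ harmonizes with /y/ ([-back]) → [e]
3 segments change.

3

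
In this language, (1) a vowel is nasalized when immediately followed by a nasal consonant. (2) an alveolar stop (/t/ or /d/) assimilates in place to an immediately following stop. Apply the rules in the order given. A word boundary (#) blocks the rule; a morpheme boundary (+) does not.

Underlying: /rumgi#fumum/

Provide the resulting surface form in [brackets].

Rule 1: /u/ before nasal /m/ → [ũ]
Rule 1: /u/ before nasal /m/ → [ũ]
Rule 1: /u/ before nasal /m/ → [ũ]
After rule 1: rũmgi#fũmũm
Rule 2: no segment meets the rule's conditions; no change.

[rũmgi#fũmũm]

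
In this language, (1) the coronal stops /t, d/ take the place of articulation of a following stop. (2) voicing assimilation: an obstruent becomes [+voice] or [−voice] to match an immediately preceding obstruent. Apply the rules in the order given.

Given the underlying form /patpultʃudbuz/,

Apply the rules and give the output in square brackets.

[pappultʃubbuz]

Rule 1: /t/ before /p/ (labial) → [p]
Rule 1: /d/ before /b/ (labial) → [b]
After rule 1: pappultʃubbuz
Rule 2: no segment meets the rule's conditions; no change.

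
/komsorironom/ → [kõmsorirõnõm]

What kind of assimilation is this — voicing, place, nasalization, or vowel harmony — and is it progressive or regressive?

nasalization, regressive

/o/→[õ] /o/→[õ] /o/→[õ].
Each target copies a feature from the following segment, so the direction is regressive.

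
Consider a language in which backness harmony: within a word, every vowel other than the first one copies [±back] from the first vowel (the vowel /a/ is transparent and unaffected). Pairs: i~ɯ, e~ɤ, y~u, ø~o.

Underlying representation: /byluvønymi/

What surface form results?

[bylyvønymi]

/u/ harmonizes with /y/ ([-back]) → [y]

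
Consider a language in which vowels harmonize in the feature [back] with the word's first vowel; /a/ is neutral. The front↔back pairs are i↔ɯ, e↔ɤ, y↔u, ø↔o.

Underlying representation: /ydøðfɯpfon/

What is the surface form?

/ɯ/ harmonizes with /y/ ([-back]) → [i]
/o/ harmonizes with /y/ ([-back]) → [ø]

[ydøðfipføn]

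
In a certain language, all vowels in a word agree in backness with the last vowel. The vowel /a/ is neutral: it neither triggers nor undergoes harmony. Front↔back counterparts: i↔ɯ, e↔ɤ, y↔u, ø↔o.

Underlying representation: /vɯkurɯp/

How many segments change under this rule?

0

No segment meets the rule's conditions.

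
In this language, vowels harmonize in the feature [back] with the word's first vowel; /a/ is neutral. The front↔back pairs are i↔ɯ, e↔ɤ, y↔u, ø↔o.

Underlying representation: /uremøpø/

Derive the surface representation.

[urɤmopo]

/e/ harmonizes with /u/ ([+back]) → [ɤ]
/ø/ harmonizes with /u/ ([+back]) → [o]
/ø/ harmonizes with /u/ ([+back]) → [o]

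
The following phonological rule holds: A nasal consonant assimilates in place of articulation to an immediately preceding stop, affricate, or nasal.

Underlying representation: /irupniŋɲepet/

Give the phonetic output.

[irupmiŋŋepet]

/n/ after /p/ (labial) → [m]
/ɲ/ after /ŋ/ (velar) → [ŋ]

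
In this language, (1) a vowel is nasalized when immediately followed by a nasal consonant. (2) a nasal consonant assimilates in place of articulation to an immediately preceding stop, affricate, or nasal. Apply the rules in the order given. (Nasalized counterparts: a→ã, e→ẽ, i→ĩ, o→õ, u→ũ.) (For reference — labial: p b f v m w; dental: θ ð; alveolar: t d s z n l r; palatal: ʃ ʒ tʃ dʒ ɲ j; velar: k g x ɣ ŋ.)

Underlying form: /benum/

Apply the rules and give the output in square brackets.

Rule 1: /e/ before nasal /n/ → [ẽ]
Rule 1: /u/ before nasal /m/ → [ũ]
After rule 1: bẽnũm
Rule 2: no segment meets the rule's conditions; no change.

[bẽnũm]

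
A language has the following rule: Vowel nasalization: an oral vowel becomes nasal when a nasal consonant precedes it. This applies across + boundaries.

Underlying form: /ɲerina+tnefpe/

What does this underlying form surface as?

[ɲẽrinã+tnẽfpe]

/e/ after nasal /ɲ/ → [ẽ]
/a/ after nasal /n/ → [ã]
/e/ after nasal /n/ → [ẽ]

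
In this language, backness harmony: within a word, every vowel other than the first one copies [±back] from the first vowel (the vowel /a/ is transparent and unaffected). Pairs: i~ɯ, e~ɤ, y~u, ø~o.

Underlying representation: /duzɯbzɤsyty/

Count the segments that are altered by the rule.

2

/y/ harmonizes with /u/ ([+back]) → [u]
/y/ harmonizes with /u/ ([+back]) → [u]
2 segments change.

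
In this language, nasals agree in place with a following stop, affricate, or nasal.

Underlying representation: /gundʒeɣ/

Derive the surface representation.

/n/ before /dʒ/ (palatal) → [ɲ]

[guɲdʒeɣ]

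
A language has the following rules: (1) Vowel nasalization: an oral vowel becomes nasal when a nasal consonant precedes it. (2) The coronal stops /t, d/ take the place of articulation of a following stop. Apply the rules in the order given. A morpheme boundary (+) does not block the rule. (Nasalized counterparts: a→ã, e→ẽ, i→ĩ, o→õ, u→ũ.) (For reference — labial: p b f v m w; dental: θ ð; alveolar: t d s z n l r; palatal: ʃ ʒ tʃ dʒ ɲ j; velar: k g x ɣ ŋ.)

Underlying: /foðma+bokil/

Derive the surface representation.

Rule 1: /a/ after nasal /m/ → [ã]
After rule 1: foðmã+bokil
Rule 2: no segment meets the rule's conditions; no change.

[foðmã+bokil]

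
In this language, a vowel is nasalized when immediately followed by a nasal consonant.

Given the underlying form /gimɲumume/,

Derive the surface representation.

/i/ before nasal /m/ → [ĩ]
/u/ before nasal /m/ → [ũ]
/u/ before nasal /m/ → [ũ]

[gĩmɲũmũme]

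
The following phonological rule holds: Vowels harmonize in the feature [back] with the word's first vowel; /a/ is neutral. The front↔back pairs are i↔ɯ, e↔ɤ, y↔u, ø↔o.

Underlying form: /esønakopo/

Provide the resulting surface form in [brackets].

/o/ harmonizes with /e/ ([-back]) → [ø]
/o/ harmonizes with /e/ ([-back]) → [ø]

[esønakøpø]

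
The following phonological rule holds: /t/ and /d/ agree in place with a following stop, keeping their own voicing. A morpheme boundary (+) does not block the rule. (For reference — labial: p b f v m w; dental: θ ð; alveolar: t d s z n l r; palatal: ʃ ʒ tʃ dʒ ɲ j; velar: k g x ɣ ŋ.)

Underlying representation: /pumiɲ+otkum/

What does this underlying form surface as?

[pumiɲ+okkum]

/t/ before /k/ (velar) → [k]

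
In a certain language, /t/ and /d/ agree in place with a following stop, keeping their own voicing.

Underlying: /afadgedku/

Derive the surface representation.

/d/ before /g/ (velar) → [g]
/d/ before /k/ (velar) → [g]

[afaggegku]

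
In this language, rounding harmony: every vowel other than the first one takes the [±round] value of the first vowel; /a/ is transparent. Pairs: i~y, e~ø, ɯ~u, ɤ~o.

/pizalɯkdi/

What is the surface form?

no segment meets the rule's conditions; no change.

[pizalɯkdi]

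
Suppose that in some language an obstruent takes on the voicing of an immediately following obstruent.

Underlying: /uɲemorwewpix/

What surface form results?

[uɲemorwewpix]

no segment meets the rule's conditions; no change.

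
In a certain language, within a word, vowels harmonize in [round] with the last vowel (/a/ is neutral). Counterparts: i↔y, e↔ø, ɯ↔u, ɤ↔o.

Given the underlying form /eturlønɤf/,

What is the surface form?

[etɯrlenɤf]

/u/ harmonizes with /ɤ/ ([-round]) → [ɯ]
/ø/ harmonizes with /ɤ/ ([-round]) → [e]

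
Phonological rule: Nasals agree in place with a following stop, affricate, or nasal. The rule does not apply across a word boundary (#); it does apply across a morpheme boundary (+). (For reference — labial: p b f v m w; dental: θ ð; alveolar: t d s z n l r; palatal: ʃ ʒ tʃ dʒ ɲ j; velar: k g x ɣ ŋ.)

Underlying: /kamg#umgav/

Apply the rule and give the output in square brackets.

[kaŋg#uŋgav]

/m/ before /g/ (velar) → [ŋ]
/m/ before /g/ (velar) → [ŋ]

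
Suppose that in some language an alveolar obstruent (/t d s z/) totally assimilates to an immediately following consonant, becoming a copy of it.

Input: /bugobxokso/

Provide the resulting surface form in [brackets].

no segment meets the rule's conditions; no change.

[bugobxokso]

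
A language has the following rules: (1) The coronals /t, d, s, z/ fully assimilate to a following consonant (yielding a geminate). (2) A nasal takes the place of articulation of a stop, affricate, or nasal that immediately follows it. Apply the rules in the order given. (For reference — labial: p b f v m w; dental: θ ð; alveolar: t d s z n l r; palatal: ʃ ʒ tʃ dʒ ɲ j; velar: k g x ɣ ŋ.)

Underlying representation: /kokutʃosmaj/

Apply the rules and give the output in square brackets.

[kokutʃommaj]

Rule 1: /s/ before /m/ → [m] (total assimilation)
After rule 1: kokutʃommaj
Rule 2: no segment meets the rule's conditions; no change.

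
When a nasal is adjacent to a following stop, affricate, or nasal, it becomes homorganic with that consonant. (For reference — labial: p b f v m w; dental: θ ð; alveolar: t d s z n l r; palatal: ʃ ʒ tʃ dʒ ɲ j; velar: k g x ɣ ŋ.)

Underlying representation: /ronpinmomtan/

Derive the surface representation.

/n/ before /p/ (labial) → [m]
/n/ before /m/ (labial) → [m]
/m/ before /t/ (alveolar) → [n]

[rompimmontan]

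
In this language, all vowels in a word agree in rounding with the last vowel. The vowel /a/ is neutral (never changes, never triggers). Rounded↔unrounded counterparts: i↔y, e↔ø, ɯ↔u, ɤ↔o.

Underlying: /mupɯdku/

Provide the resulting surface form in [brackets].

[mupudku]

/ɯ/ harmonizes with /u/ ([+round]) → [u]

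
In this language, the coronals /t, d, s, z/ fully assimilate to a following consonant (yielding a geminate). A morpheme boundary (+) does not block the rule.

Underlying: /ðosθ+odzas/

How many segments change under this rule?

/s/ before /θ/ → [θ] (total assimilation)
/d/ before /z/ → [z] (total assimilation)
2 segments change.

2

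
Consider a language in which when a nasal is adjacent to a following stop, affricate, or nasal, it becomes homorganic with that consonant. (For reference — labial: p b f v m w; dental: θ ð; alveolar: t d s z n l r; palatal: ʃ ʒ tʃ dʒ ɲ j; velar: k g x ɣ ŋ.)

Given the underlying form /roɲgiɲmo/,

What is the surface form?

[roŋgimmo]

/ɲ/ before /g/ (velar) → [ŋ]
/ɲ/ before /m/ (labial) → [m]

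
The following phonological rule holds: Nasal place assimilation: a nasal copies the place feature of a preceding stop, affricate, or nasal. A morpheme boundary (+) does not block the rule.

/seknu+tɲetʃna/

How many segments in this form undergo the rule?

3

/n/ after /k/ (velar) → [ŋ]
/ɲ/ after /t/ (alveolar) → [n]
/n/ after /tʃ/ (palatal) → [ɲ]
3 segments change.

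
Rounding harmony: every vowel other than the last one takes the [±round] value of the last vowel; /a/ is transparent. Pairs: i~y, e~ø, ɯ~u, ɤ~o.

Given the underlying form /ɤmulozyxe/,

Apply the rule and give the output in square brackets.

[ɤmɯlɤzixe]

/u/ harmonizes with /e/ ([-round]) → [ɯ]
/o/ harmonizes with /e/ ([-round]) → [ɤ]
/y/ harmonizes with /e/ ([-round]) → [i]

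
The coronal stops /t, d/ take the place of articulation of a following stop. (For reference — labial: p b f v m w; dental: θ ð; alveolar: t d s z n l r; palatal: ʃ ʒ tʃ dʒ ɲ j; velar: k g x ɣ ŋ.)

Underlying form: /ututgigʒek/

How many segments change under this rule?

1

/t/ before /g/ (velar) → [k]
1 segment changes.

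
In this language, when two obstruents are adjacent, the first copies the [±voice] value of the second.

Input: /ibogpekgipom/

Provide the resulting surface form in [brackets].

[ibokpeggipom]

/g/ before /p/ (voiceless) → [k]
/k/ before /g/ (voiced) → [g]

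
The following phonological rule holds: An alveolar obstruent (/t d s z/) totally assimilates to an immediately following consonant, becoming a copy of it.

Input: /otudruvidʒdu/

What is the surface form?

[oturruvidʒdu]

/d/ before /r/ → [r] (total assimilation)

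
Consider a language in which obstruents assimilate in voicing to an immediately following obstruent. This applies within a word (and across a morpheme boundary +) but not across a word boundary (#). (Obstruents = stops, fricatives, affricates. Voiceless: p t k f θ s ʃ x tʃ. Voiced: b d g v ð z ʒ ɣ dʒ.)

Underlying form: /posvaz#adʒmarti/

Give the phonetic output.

[pozvaz#adʒmarti]

/s/ before /v/ (voiced) → [z]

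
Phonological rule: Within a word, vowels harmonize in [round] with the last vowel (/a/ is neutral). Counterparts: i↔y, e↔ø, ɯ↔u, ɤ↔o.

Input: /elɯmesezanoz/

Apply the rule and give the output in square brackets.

[ølumøsøzanoz]

/e/ harmonizes with /o/ ([+round]) → [ø]
/ɯ/ harmonizes with /o/ ([+round]) → [u]
/e/ harmonizes with /o/ ([+round]) → [ø]
/e/ harmonizes with /o/ ([+round]) → [ø]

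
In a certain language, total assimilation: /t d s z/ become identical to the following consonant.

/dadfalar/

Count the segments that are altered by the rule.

1

/d/ before /f/ → [f] (total assimilation)
1 segment changes.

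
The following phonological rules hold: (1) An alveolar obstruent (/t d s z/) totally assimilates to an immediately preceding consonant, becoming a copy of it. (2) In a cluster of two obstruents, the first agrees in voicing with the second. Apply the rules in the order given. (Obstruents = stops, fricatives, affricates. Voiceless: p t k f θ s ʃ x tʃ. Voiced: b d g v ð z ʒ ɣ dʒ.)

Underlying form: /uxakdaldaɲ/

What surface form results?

[uxakkallaɲ]

Rule 1: /d/ after /k/ → [k] (total assimilation)
Rule 1: /d/ after /l/ → [l] (total assimilation)
After rule 1: uxakkallaɲ
Rule 2: no segment meets the rule's conditions; no change.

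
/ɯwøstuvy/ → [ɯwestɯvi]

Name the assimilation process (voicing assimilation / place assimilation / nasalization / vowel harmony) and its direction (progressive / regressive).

/ø/→[e] /u/→[ɯ] /y/→[i].
Vowels agree with the first vowel, so the harmony is progressive.

vowel harmony, progressive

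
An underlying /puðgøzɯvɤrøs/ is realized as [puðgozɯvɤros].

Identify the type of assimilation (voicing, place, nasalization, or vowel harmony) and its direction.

/ø/→[o] /ø/→[o].
Vowels agree with the first vowel, so the harmony is progressive.

vowel harmony, progressive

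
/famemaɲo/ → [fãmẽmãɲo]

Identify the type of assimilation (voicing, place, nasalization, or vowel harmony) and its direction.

/a/→[ã] /e/→[ẽ] /a/→[ã].
Each target copies a feature from the following segment, so the direction is regressive.

nasalization, regressive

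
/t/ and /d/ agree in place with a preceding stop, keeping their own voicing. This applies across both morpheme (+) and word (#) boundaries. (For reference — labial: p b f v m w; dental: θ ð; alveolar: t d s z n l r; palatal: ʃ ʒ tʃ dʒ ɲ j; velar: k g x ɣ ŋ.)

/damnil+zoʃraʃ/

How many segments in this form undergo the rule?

0

No segment meets the rule's conditions.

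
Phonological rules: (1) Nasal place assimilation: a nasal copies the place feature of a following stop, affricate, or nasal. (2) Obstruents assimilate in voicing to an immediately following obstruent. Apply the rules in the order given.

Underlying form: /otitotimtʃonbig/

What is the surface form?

Rule 1: /m/ before /tʃ/ (palatal) → [ɲ]
Rule 1: /n/ before /b/ (labial) → [m]
After rule 1: otitotiɲtʃombig
Rule 2: no segment meets the rule's conditions; no change.

[otitotiɲtʃombig]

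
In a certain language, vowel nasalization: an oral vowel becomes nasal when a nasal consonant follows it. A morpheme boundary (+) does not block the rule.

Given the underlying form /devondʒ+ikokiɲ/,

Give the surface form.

[devõndʒ+ikokĩɲ]

/o/ before nasal /n/ → [õ]
/i/ before nasal /ɲ/ → [ĩ]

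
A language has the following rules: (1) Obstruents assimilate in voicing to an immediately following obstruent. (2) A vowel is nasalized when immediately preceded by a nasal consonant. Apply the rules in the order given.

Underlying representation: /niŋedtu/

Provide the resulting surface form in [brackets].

[nĩŋẽttu]

Rule 1: /d/ before /t/ (voiceless) → [t]
After rule 1: niŋettu
Rule 2: /i/ after nasal /n/ → [ĩ]
Rule 2: /e/ after nasal /ŋ/ → [ẽ]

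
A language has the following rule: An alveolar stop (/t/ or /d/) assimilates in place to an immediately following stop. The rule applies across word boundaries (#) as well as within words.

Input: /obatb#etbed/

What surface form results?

[obapb#epbed]

/t/ before /b/ (labial) → [p]
/t/ before /b/ (labial) → [p]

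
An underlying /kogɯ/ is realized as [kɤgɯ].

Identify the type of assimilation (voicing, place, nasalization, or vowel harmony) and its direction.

vowel harmony, regressive

/o/→[ɤ].
Vowels agree with the last vowel, so the harmony is regressive.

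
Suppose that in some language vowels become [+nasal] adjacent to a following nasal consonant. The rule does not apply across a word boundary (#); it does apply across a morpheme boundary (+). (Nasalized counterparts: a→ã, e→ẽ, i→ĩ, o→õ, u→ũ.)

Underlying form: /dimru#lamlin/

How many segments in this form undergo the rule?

3

/i/ before nasal /m/ → [ĩ]
/a/ before nasal /m/ → [ã]
/i/ before nasal /n/ → [ĩ]
3 segments change.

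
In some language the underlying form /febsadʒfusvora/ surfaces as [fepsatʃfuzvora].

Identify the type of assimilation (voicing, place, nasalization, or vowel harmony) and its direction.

voicing assimilation, regressive

/b/→[p] /dʒ/→[tʃ] /s/→[z].
Each target copies a feature from the following segment, so the direction is regressive.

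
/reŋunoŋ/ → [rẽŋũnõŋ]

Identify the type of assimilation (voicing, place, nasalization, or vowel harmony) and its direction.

nasalization, regressive

/e/→[ẽ] /u/→[ũ] /o/→[õ].
Each target copies a feature from the following segment, so the direction is regressive.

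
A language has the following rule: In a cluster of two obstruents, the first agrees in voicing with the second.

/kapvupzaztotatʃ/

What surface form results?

/p/ before /v/ (voiced) → [b]
/p/ before /z/ (voiced) → [b]
/z/ before /t/ (voiceless) → [s]

[kabvubzastotatʃ]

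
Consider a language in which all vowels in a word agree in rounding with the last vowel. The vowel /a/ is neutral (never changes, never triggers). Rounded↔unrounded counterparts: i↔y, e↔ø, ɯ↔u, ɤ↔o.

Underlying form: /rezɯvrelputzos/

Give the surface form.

/e/ harmonizes with /o/ ([+round]) → [ø]
/ɯ/ harmonizes with /o/ ([+round]) → [u]
/e/ harmonizes with /o/ ([+round]) → [ø]

[røzuvrølputzos]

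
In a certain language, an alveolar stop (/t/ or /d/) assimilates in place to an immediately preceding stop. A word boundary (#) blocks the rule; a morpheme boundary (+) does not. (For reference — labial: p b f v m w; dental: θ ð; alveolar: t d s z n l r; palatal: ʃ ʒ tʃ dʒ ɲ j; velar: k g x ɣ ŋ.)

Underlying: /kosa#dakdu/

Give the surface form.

[kosa#dakgu]

/d/ after /k/ (velar) → [g]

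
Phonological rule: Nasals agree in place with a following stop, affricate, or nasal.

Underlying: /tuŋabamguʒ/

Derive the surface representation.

[tuŋabaŋguʒ]

/m/ before /g/ (velar) → [ŋ]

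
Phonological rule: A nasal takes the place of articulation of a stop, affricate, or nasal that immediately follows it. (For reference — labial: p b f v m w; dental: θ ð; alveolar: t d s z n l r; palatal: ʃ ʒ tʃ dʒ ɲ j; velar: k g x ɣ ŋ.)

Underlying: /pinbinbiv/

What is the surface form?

/n/ before /b/ (labial) → [m]
/n/ before /b/ (labial) → [m]

[pimbimbiv]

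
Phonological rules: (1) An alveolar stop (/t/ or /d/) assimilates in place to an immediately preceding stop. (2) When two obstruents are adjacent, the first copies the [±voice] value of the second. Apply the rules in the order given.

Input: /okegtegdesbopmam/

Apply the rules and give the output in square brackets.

Rule 1: /t/ after /g/ (velar) → [k]
Rule 1: /d/ after /g/ (velar) → [g]
After rule 1: okegkeggesbopmam
Rule 2: /g/ before /k/ (voiceless) → [k]
Rule 2: /s/ before /b/ (voiced) → [z]

[okekkeggezbopmam]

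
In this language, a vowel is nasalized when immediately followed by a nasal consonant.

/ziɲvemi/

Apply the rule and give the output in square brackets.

/i/ before nasal /ɲ/ → [ĩ]
/e/ before nasal /m/ → [ẽ]

[zĩɲvẽmi]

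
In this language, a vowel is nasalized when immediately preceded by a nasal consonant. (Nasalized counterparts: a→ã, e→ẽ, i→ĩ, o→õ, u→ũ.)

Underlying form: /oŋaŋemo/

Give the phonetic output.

[oŋãŋẽmõ]

/a/ after nasal /ŋ/ → [ã]
/e/ after nasal /ŋ/ → [ẽ]
/o/ after nasal /m/ → [õ]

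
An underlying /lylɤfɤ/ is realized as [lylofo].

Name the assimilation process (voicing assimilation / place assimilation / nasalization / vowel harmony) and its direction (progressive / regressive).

/ɤ/→[o] /ɤ/→[o].
Vowels agree with the first vowel, so the harmony is progressive.

vowel harmony, progressive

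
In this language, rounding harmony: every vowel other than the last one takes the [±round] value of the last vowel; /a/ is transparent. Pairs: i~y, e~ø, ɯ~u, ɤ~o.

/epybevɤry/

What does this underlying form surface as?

/e/ harmonizes with /y/ ([+round]) → [ø]
/e/ harmonizes with /y/ ([+round]) → [ø]
/ɤ/ harmonizes with /y/ ([+round]) → [o]

[øpybøvory]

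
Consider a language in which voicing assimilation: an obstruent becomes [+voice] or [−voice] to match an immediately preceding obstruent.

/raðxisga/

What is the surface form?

/x/ after /ð/ (voiced) → [ɣ]
/g/ after /s/ (voiceless) → [k]

[raðɣiska]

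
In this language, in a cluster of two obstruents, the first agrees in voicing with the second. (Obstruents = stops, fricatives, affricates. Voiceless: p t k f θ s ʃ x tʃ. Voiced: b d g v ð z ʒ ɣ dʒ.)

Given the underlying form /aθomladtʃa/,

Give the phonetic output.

/d/ before /tʃ/ (voiceless) → [t]

[aθomlattʃa]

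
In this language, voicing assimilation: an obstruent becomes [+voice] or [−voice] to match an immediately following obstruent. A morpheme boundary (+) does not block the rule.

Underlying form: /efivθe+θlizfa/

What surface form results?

[efifθe+θlisfa]

/v/ before /θ/ (voiceless) → [f]
/z/ before /f/ (voiceless) → [s]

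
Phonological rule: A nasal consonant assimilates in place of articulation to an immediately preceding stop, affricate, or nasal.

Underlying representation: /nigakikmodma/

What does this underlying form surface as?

/m/ after /k/ (velar) → [ŋ]
/m/ after /d/ (alveolar) → [n]

[nigakikŋodna]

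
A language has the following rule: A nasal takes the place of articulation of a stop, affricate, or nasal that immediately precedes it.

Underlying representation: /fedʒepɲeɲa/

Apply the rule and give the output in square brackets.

/ɲ/ after /p/ (labial) → [m]

[fedʒepmeɲa]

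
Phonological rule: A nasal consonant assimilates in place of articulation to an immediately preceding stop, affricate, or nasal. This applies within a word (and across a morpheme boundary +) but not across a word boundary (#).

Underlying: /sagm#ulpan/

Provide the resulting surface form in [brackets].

/m/ after /g/ (velar) → [ŋ]

[sagŋ#ulpan]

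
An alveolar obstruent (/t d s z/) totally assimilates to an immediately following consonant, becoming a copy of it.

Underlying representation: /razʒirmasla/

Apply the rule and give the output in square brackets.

/z/ before /ʒ/ → [ʒ] (total assimilation)
/s/ before /l/ → [l] (total assimilation)

[raʒʒirmalla]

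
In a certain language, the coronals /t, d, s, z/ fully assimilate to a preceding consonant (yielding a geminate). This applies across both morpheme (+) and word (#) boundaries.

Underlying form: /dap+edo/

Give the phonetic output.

no segment meets the rule's conditions; no change.

[dap+edo]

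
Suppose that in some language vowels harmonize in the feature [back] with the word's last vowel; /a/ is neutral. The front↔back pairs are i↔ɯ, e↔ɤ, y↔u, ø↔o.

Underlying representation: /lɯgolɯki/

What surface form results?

[ligøliki]

/ɯ/ harmonizes with /i/ ([-back]) → [i]
/o/ harmonizes with /i/ ([-back]) → [ø]
/ɯ/ harmonizes with /i/ ([-back]) → [i]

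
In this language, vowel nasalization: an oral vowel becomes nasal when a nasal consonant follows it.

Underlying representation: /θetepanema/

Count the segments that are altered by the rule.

2

/a/ before nasal /n/ → [ã]
/e/ before nasal /m/ → [ẽ]
2 segments change.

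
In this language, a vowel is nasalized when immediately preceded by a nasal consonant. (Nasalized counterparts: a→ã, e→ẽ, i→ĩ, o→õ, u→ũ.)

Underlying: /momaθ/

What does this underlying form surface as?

/o/ after nasal /m/ → [õ]
/a/ after nasal /m/ → [ã]

[mõmãθ]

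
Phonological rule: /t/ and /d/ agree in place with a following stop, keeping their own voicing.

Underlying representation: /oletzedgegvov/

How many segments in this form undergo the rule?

/d/ before /g/ (velar) → [g]
1 segment changes.

1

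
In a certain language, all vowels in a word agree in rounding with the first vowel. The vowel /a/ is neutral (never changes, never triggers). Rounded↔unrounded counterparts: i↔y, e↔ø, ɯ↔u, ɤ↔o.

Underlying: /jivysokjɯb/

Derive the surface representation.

[jivisɤkjɯb]

/y/ harmonizes with /i/ ([-round]) → [i]
/o/ harmonizes with /i/ ([-round]) → [ɤ]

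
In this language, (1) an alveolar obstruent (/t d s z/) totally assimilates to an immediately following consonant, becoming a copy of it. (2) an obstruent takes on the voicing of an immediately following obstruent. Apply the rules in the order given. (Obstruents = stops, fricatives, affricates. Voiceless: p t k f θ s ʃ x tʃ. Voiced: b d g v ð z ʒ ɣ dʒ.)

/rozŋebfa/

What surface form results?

[roŋŋepfa]

Rule 1: /z/ before /ŋ/ → [ŋ] (total assimilation)
After rule 1: roŋŋebfa
Rule 2: /b/ before /f/ (voiceless) → [p]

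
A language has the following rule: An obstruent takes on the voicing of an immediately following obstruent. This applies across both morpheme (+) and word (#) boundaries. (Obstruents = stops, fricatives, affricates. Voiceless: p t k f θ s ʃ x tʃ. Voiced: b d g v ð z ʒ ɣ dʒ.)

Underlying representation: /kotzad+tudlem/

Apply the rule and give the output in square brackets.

[kodzat+tudlem]

/t/ before /z/ (voiced) → [d]
/d/ before /t/ (voiceless) → [t]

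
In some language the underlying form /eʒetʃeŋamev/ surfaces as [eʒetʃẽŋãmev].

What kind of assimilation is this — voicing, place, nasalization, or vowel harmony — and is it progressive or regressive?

/e/→[ẽ] /a/→[ã].
Each target copies a feature from the following segment, so the direction is regressive.

nasalization, regressive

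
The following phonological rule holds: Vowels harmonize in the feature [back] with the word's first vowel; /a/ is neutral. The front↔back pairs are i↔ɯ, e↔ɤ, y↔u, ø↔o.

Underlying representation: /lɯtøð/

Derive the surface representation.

/ø/ harmonizes with /ɯ/ ([+back]) → [o]

[lɯtoð]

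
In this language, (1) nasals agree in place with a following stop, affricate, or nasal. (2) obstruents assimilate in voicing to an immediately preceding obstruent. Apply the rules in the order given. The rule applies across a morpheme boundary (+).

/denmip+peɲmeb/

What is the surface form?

[demmip+pemmeb]

Rule 1: /n/ before /m/ (labial) → [m]
Rule 1: /ɲ/ before /m/ (labial) → [m]
After rule 1: demmip+pemmeb
Rule 2: no segment meets the rule's conditions; no change.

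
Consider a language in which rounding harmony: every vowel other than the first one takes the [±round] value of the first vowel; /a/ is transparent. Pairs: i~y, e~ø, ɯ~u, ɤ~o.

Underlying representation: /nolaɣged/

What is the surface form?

[nolaɣgød]

/e/ harmonizes with /o/ ([+round]) → [ø]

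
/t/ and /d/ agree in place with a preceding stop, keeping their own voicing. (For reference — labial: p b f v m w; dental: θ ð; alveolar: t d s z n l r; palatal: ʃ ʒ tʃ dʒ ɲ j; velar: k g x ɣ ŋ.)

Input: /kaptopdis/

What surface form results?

/t/ after /p/ (labial) → [p]
/d/ after /p/ (labial) → [b]

[kappopbis]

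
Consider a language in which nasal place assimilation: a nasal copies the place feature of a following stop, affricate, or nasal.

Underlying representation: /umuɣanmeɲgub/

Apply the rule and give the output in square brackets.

/n/ before /m/ (labial) → [m]
/ɲ/ before /g/ (velar) → [ŋ]

[umuɣammeŋgub]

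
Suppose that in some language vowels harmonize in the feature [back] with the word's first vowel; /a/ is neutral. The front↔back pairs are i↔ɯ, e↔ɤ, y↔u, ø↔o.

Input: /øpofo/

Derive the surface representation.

[øpøfø]

/o/ harmonizes with /ø/ ([-back]) → [ø]
/o/ harmonizes with /ø/ ([-back]) → [ø]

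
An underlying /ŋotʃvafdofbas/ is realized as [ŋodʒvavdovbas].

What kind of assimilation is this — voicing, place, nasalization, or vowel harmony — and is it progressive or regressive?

voicing assimilation, regressive

/tʃ/→[dʒ] /f/→[v] /f/→[v].
Each target copies a feature from the following segment, so the direction is regressive.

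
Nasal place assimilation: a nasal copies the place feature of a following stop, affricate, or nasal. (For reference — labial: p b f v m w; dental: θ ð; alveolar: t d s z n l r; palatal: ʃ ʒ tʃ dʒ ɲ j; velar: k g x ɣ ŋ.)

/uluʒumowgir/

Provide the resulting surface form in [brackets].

[uluʒumowgir]

no segment meets the rule's conditions; no change.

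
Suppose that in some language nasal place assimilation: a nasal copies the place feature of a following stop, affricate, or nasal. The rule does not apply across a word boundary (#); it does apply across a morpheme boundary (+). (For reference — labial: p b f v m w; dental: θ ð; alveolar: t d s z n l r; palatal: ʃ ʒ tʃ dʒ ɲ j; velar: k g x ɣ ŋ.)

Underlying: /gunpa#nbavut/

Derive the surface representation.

/n/ before /p/ (labial) → [m]
/n/ before /b/ (labial) → [m]

[gumpa#mbavut]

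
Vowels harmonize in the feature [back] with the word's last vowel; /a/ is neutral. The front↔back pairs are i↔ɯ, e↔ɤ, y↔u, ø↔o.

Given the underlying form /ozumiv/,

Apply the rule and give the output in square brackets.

[øzymiv]

/o/ harmonizes with /i/ ([-back]) → [ø]
/u/ harmonizes with /i/ ([-back]) → [y]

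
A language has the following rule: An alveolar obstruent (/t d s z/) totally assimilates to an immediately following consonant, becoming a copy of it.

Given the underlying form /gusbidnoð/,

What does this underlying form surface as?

[gubbinnoð]

/s/ before /b/ → [b] (total assimilation)
/d/ before /n/ → [n] (total assimilation)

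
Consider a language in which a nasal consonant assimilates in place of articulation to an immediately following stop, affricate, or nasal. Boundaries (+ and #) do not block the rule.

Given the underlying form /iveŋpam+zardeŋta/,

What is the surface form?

/ŋ/ before /p/ (labial) → [m]
/ŋ/ before /t/ (alveolar) → [n]

[ivempam+zardenta]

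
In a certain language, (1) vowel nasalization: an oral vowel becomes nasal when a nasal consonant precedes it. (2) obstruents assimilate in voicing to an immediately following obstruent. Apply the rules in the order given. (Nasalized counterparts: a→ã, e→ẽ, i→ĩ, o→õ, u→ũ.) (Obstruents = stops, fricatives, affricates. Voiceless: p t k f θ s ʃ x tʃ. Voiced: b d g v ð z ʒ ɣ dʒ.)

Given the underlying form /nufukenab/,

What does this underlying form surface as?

Rule 1: /u/ after nasal /n/ → [ũ]
Rule 1: /a/ after nasal /n/ → [ã]
After rule 1: nũfukenãb
Rule 2: no segment meets the rule's conditions; no change.

[nũfukenãb]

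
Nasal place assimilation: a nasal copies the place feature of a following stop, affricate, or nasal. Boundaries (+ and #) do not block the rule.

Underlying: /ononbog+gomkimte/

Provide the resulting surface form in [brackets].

[onombog+goŋkinte]

/n/ before /b/ (labial) → [m]
/m/ before /k/ (velar) → [ŋ]
/m/ before /t/ (alveolar) → [n]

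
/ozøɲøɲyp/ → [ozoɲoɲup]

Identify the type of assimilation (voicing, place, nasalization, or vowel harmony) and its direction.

vowel harmony, progressive

/ø/→[o] /ø/→[o] /y/→[u].
Vowels agree with the first vowel, so the harmony is progressive.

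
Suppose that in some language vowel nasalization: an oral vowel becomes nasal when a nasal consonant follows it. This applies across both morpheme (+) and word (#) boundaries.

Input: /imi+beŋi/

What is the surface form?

[ĩmi+bẽŋi]

/i/ before nasal /m/ → [ĩ]
/e/ before nasal /ŋ/ → [ẽ]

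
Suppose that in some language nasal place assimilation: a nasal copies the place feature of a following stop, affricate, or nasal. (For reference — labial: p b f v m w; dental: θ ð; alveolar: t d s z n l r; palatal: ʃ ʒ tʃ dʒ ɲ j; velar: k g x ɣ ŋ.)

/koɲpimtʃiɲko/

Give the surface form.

/ɲ/ before /p/ (labial) → [m]
/m/ before /tʃ/ (palatal) → [ɲ]
/ɲ/ before /k/ (velar) → [ŋ]

[kompiɲtʃiŋko]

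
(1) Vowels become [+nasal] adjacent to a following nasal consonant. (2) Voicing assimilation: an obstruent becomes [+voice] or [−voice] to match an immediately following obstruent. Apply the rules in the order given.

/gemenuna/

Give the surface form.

Rule 1: /e/ before nasal /m/ → [ẽ]
Rule 1: /e/ before nasal /n/ → [ẽ]
Rule 1: /u/ before nasal /n/ → [ũ]
After rule 1: gẽmẽnũna
Rule 2: no segment meets the rule's conditions; no change.

[gẽmẽnũna]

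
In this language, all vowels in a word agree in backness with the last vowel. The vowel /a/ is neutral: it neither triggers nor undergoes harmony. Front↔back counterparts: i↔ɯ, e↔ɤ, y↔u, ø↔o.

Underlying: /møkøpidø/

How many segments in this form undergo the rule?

No segment meets the rule's conditions.

0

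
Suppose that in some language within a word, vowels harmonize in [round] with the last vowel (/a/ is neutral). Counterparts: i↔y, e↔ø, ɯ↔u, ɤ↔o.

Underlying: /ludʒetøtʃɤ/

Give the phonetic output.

[lɯdʒetetʃɤ]

/u/ harmonizes with /ɤ/ ([-round]) → [ɯ]
/ø/ harmonizes with /ɤ/ ([-round]) → [e]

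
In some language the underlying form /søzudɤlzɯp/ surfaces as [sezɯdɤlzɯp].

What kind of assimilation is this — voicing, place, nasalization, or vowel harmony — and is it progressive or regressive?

vowel harmony, regressive

/ø/→[e] /u/→[ɯ].
Vowels agree with the last vowel, so the harmony is regressive.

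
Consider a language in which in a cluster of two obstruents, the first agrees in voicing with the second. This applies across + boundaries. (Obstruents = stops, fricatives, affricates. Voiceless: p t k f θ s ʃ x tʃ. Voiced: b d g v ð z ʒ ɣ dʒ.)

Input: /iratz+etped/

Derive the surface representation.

[iradz+etped]

/t/ before /z/ (voiced) → [d]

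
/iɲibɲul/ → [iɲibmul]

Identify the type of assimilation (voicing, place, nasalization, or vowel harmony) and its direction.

place assimilation, progressive

/ɲ/→[m].
Each target copies a feature from the preceding segment, so the direction is progressive.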